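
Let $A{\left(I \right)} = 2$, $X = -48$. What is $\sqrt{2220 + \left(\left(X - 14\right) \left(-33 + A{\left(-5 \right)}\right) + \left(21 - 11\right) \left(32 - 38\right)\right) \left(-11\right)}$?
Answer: $i \sqrt{18262} \approx 135.14 i$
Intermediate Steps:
$\sqrt{2220 + \left(\left(X - 14\right) \left(-33 + A{\left(-5 \right)}\right) + \left(21 - 11\right) \left(32 - 38\right)\right) \left(-11\right)} = \sqrt{2220 + \left(\left(-48 - 14\right) \left(-33 + 2\right) + \left(21 - 11\right) \left(32 - 38\right)\right) \left(-11\right)} = \sqrt{2220 + \left(\left(-62\right) \left(-31\right) + 10 \left(-6\right)\right) \left(-11\right)} = \sqrt{2220 + \left(1922 - 60\right) \left(-11\right)} = \sqrt{2220 + 1862 \left(-11\right)} = \sqrt{2220 - 20482} = \sqrt{-18262} = i \sqrt{18262}$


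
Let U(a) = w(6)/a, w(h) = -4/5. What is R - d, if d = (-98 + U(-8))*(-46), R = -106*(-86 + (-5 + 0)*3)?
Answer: 31013/5 ≈ 6202.6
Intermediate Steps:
w(h) = -⅘ (w(h) = -4*⅕ = -⅘)
U(a) = -4/(5*a)
R = 10706 (R = -106*(-86 - 5*3) = -106*(-86 - 15) = -106*(-101) = 10706)
d = 22517/5 (d = (-98 - ⅘/(-8))*(-46) = (-98 - ⅘*(-⅛))*(-46) = (-98 + ⅒)*(-46) = -979/10*(-46) = 22517/5 ≈ 4503.4)
R - d = 10706 - 1*22517/5 = 10706 - 22517/5 = 31013/5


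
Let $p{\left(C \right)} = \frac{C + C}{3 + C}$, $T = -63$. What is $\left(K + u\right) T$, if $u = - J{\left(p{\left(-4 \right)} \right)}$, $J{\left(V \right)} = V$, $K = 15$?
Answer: $-441$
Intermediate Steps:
$p{\left(C \right)} = \frac{2 C}{3 + C}$
$u = -8$ ($u = - \frac{2 \left(-4\right)}{3 - 4} = - \frac{2 \left(-4\right)}{-1} = - 2 \left(-4\right) \left(-1\right) = \left(-1\right) 8 = -8$)
$\left(K + u\right) T = \left(15 - 8\right) \left(-63\right) = 7 \left(-63\right) = -441$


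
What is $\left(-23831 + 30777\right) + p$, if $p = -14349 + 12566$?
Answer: $5163$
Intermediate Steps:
$p = -1783$
$\left(-23831 + 30777\right) + p = \left(-23831 + 30777\right) - 1783 = 6946 - 1783 = 5163$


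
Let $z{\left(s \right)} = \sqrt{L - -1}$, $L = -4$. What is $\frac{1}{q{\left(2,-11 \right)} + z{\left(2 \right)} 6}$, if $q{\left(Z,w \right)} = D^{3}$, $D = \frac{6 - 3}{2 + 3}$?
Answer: $\frac{125}{62527} - \frac{31250 i \sqrt{3}}{562743} \approx 0.0019991 - 0.096184 i$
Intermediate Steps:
$z{\left(s \right)} = i \sqrt{3}$ ($z{\left(s \right)} = \sqrt{-4 - -1} = \sqrt{-4 + \left(-1 + 2\right)} = \sqrt{-4 + 1} = \sqrt{-3} = i \sqrt{3}$)
$D = \frac{3}{5} \approx 0.6$
$q{\left(Z,w \right)} = \frac{27}{125}$ ($q{\left(Z,w \right)} = \left(\frac{3}{5}\right)^{3} = \frac{27}{125}$)
$\frac{1}{q{\left(2,-11 \right)} + z{\left(2 \right)} 6} = \frac{1}{\frac{27}{125} + i \sqrt{3} \cdot 6} = \frac{1}{\frac{27}{125} + 6 i \sqrt{3}}$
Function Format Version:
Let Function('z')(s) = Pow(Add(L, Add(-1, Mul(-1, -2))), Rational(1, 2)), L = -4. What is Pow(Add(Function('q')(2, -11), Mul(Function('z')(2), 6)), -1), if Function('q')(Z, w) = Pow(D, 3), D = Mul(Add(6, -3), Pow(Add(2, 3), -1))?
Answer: Add(Rational(125, 62527), Mul(Rational(-31250, 562743), I, Pow(3, Rational(1, 2)))) ≈ Add(0.0019991, Mul(-0.096184, I))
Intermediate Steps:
Function('z')(s) = Mul(I, Pow(3, Rational(1, 2))) (Function('z')(s) = Pow(Add(-4, Add(-1, Mul(-1, -2))), Rational(1, 2)) = Pow(Add(-4, Add(-1, 2)), Rational(1, 2)) = Pow(Add(-4, 1), Rational(1, 2)) = Pow(-3, Rational(1, 2)) = Mul(I, Pow(3, Rational(1, 2))))
D = Rational(3, 5) (D = Mul(3, Pow(5, -1)) = Mul(3, Rational(1, 5)) = Rational(3, 5) ≈ 0.60000)
Function('q')(Z, w) = Rational(27, 125) (Function('q')(Z, w) = Pow(Rational(3, 5), 3) = Rational(27, 125))
Pow(Add(Function('q')(2, -11), Mul(Function('z')(2), 6)), -1) = Pow(Add(Rational(27, 125), Mul(Mul(I, Pow(3, Rational(1, 2))), 6)), -1) = Pow(Add(Rational(27, 125), Mul(6, I, Pow(3, Rational(1, 2)))), -1)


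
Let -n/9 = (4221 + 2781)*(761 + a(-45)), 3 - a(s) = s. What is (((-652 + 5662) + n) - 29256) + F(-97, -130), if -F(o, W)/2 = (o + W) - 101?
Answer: -51005152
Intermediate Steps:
a(s) = 3 - s
F(o, W) = 202 - 2*W - 2*o (F(o, W) = -2*((o + W) - 101) = -2*((W + o) - 101) = -2*(-101 + W + o) = 202 - 2*W - 2*o)
n = -50981562 (n = -9*(4221 + 2781)*(761 + (3 - 1*(-45))) = -63018*(761 + (3 + 45)) = -63018*(761 + 48) = -63018*809 = -9*5664618 = -50981562)
(((-652 + 5662) + n) - 29256) + F(-97, -130) = (((-652 + 5662) - 50981562) - 29256) + (202 - 2*(-130) - 2*(-97)) = ((5010 - 50981562) - 29256) + (202 + 260 + 194) = (-50976552 - 29256) + 656 = -51005808 + 656 = -51005152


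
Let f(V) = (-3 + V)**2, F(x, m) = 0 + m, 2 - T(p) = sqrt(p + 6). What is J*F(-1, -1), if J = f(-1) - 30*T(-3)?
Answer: 44 - 30*sqrt(3) ≈ -7.9615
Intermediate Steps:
T(p) = 2 - sqrt(6 + p) (T(p) = 2 - sqrt(p + 6) = 2 - sqrt(6 + p))
F(x, m) = m
J = -44 + 30*sqrt(3) (J = (-3 - 1)**2 - 30*(2 - sqrt(6 - 3)) = (-4)**2 - 30*(2 - sqrt(3)) = 16 + (-60 + 30*sqrt(3)) = -44 + 30*sqrt(3) ≈ 7.9615)
J*F(-1, -1) = (-44 + 30*sqrt(3))*(-1) = 44 - 30*sqrt(3)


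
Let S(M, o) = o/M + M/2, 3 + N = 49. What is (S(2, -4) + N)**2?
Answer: 2025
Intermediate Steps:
N = 46 (N = -3 + 49 = 46)
S(M, o) = M/2 + o/M (S(M, o) = o/M + M*(1/2) = o/M + M/2 = M/2 + o/M)
(S(2, -4) + N)**2 = (((1/2)*2 - 4/2) + 46)**2 = ((1 - 4*1/2) + 46)**2 = ((1 - 2) + 46)**2 = (-1 + 46)**2 = 45**2 = 2025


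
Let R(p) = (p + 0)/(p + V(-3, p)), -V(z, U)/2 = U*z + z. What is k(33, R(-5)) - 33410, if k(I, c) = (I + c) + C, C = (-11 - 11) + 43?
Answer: -967319/29 ≈ -33356.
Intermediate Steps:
V(z, U) = -2*z - 2*U*z (V(z, U) = -2*(U*z + z) = -2*(z + U*z) = -2*z - 2*U*z)
C = 21 (C = -22 + 43 = 21)
R(p) = p/(6 + 7*p) (R(p) = (p + 0)/(p - 2*(-3)*(1 + p)) = p/(p + (6 + 6*p)) = p/(6 + 7*p))
k(I, c) = 21 + I + c (k(I, c) = (I + c) + 21 = 21 + I + c)
k(33, R(-5)) - 33410 = (21 + 33 - 5/(6 + 7*(-5))) - 33410 = (21 + 33 - 5/(6 - 35)) - 33410 = (21 + 33 - 5/(-29)) - 33410 = (21 + 33 - 5*(-1/29)) - 33410 = (21 + 33 + 5/29) - 33410 = 1571/29 - 33410 = -967319/29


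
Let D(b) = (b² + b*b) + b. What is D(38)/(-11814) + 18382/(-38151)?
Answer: -4981739/6829029 ≈ -0.72949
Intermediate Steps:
D(b) = b + 2*b² (D(b) = (b² + b²) + b = 2*b² + b = b + 2*b²)
D(38)/(-11814) + 18382/(-38151) = (38*(1 + 2*38))/(-11814) + 18382/(-38151) = (38*(1 + 76))*(-1/11814) + 18382*(-1/38151) = (38*77)*(-1/11814) - 18382/38151 = 2926*(-1/11814) - 18382/38151 = -133/537 - 18382/38151 = -4981739/6829029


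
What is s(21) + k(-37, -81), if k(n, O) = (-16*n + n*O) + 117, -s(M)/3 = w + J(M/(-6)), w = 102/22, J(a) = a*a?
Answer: 160835/44 ≈ 3655.3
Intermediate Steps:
J(a) = a²
w = 51/11 (w = 102*(1/22) = 51/11 ≈ 4.6364)
s(M) = -153/11 - M²/12 (s(M) = -3*(51/11 + (M/(-6))²) = -3*(51/11 + (M*(-⅙))²) = -3*(51/11 + (-M/6)²) = -3*(51/11 + M²/36) = -153/11 - M²/12)
k(n, O) = 117 - 16*n + O*n (k(n, O) = (-16*n + O*n) + 117 = 117 - 16*n + O*n)
s(21) + k(-37, -81) = (-153/11 - 1/12*21²) + (117 - 16*(-37) - 81*(-37)) = (-153/11 - 1/12*441) + (117 + 592 + 2997) = (-153/11 - 147/4) + 3706 = -2229/44 + 3706 = 160835/44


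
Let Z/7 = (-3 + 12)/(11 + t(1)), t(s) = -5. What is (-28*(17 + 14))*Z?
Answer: -9114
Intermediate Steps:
Z = 21/2 (Z = 7*((-3 + 12)/(11 - 5)) = 7*(9/6) = 7*(9*(⅙)) = 7*(3/2) = 21/2 ≈ 10.500)
(-28*(17 + 14))*Z = -28*(17 + 14)*(21/2) = -28*31*(21/2) = -868*21/2 = -9114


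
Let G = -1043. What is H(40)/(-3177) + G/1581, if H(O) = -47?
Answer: -1079768/1674279 ≈ -0.64492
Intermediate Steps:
H(40)/(-3177) + G/1581 = -47/(-3177) - 1043/1581 = -47*(-1/3177) - 1043*1/1581 = 47/3177 - 1043/1581 = -1079768/1674279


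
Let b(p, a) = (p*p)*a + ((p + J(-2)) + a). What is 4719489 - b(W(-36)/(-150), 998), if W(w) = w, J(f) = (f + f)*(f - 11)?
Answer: 2948988297/625 ≈ 4.7184e+6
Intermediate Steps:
J(f) = 2*f*(-11 + f) (J(f) = (2*f)*(-11 + f) = 2*f*(-11 + f))
b(p, a) = 52 + a + p + a*p² (b(p, a) = (p*p)*a + ((p + 2*(-2)*(-11 - 2)) + a) = p²*a + ((p + 2*(-2)*(-13)) + a) = a*p² + ((p + 52) + a) = a*p² + ((52 + p) + a) = a*p² + (52 + a + p) = 52 + a + p + a*p²)
4719489 - b(W(-36)/(-150), 998) = 4719489 - (52 + 998 - 36/(-150) + 998*(-36/(-150))²) = 4719489 - (52 + 998 - 36*(-1/150) + 998*(-36*(-1/150))²) = 4719489 - (52 + 998 + 6/25 + 998*(6/25)²) = 4719489 - (52 + 998 + 6/25 + 998*(36/625)) = 4719489 - (52 + 998 + 6/25 + 35928/625) = 4719489 - 1*692328/625 = 4719489 - 692328/625 = 2948988297/625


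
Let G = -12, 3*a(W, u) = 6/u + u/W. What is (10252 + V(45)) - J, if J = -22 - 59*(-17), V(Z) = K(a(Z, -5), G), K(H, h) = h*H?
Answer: 417431/45 ≈ 9276.3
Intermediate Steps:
a(W, u) = 2/u + u/(3*W) (a(W, u) = (6/u + u/W)/3 = 2/u + u/(3*W))
K(H, h) = H*h
V(Z) = 24/5 + 20/Z (V(Z) = (2/(-5) + (⅓)*(-5)/Z)*(-12) = (2*(-⅕) - 5/(3*Z))*(-12) = (-⅖ - 5/(3*Z))*(-12) = 24/5 + 20/Z)
J = 981 (J = -22 + 1003 = 981)
(10252 + V(45)) - J = (10252 + (24/5 + 20/45)) - 1*981 = (10252 + (24/5 + 20*(1/45))) - 981 = (10252 + (24/5 + 4/9)) - 981 = (10252 + 236/45) - 981 = 461576/45 - 981 = 417431/45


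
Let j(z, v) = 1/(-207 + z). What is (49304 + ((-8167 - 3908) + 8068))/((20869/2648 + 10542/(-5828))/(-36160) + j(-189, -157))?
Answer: -625619949365537280/37196855011 ≈ -1.6819e+7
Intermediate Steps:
(49304 + ((-8167 - 3908) + 8068))/((20869/2648 + 10542/(-5828))/(-36160) + j(-189, -157)) = (49304 + ((-8167 - 3908) + 8068))/((20869/2648 + 10542/(-5828))/(-36160) + 1/(-207 - 189)) = (49304 + (-12075 + 8068))/((20869*(1/2648) + 10542*(-1/5828))*(-1/36160) + 1/(-396)) = (49304 - 4007)/((20869/2648 - 5271/2914)*(-1/36160) - 1/396) = 45297/((23427329/3858136)*(-1/36160) - 1/396) = 45297/(-23427329/139510197760 - 1/396) = 45297/(-37196855011/13811509578240) = 45297*(-13811509578240/37196855011) = -625619949365537280/37196855011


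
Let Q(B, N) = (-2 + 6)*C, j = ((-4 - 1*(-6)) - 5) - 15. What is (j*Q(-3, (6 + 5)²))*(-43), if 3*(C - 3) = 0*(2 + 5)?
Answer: 9288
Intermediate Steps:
j = -18 (j = ((-4 + 6) - 5) - 15 = (2 - 5) - 15 = -3 - 15 = -18)
C = 3 (C = 3 + (0*(2 + 5))/3 = 3 + (0*7)/3 = 3 + (⅓)*0 = 3 + 0 = 3)
Q(B, N) = 12 (Q(B, N) = (-2 + 6)*3 = 4*3 = 12)
(j*Q(-3, (6 + 5)²))*(-43) = -18*12*(-43) = -216*(-43) = 9288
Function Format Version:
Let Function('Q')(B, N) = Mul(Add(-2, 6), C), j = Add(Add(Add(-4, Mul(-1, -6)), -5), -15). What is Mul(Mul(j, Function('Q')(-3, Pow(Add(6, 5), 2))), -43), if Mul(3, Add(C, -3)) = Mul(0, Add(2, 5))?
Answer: 9288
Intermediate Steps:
j = -18 (j = Add(Add(Add(-4, 6), -5), -15) = Add(Add(2, -5), -15) = Add(-3, -15) = -18)
C = 3 (C = Add(3, Mul(Rational(1, 3), Mul(0, Add(2, 5)))) = Add(3, Mul(Rational(1, 3), Mul(0, 7))) = Add(3, Mul(Rational(1, 3), 0)) = Add(3, 0) = 3)
Function('Q')(B, N) = 12 (Function('Q')(B, N) = Mul(Add(-2, 6), 3) = Mul(4, 3) = 12)
Mul(Mul(j, Function('Q')(-3, Pow(Add(6, 5), 2))), -43) = Mul(Mul(-18, 12), -43) = Mul(-216, -43) = 9288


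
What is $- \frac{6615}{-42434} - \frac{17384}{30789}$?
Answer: $- \frac{10898029}{26663274} \approx -0.40873$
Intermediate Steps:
$- \frac{6615}{-42434} - \frac{17384}{30789} = \left(-6615\right) \left(- \frac{1}{42434}\right) - \frac{17384}{30789} = \frac{135}{866} - \frac{17384}{30789} = - \frac{10898029}{26663274}$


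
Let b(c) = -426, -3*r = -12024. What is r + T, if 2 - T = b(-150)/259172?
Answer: 519640073/129586 ≈ 4010.0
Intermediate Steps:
r = 4008 (r = -⅓*(-12024) = 4008)
T = 259385/129586 (T = 2 - (-426)/259172 = 2 - 1*(-213/129586) = 2 + 213/129586 = 259385/129586 ≈ 2.0016)
r + T = 4008 + 259385/129586 = 519640073/129586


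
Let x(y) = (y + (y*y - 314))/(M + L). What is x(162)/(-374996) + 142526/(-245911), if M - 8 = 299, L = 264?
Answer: -7631117632607/13163782803569 ≈ -0.57971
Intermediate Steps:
M = 307 (M = 8 + 299 = 307)
x(y) = -314/571 + y/571 + y**2/571 (x(y) = (y + (y*y - 314))/(307 + 264) = (y + (y**2 - 314))/571 = (y + (-314 + y**2))*(1/571) = (-314 + y + y**2)*(1/571) = -314/571 + y/571 + y**2/571)
x(162)/(-374996) + 142526/(-245911) = (-314/571 + (1/571)*162 + (1/571)*162**2)/(-374996) + 142526/(-245911) = (-314/571 + 162/571 + (1/571)*26244)*(-1/374996) + 142526*(-1/245911) = (-314/571 + 162/571 + 26244/571)*(-1/374996) - 142526/245911 = (26092/571)*(-1/374996) - 142526/245911 = -6523/53530679 - 142526/245911 = -7631117632607/13163782803569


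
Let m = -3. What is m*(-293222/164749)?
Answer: 879666/164749 ≈ 5.3394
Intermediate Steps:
m*(-293222/164749) = -(-879666)/164749 = -3*(-293222/164749) = 879666/164749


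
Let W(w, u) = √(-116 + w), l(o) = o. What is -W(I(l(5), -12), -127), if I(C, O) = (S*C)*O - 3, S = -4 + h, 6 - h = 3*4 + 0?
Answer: -√481 ≈ -21.932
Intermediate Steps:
h = -6 (h = 6 - (3*4 + 0) = 6 - (12 + 0) = 6 - 1*12 = 6 - 12 = -6)
S = -10 (S = -4 - 6 = -10)
I(C, O) = -3 - 10*C*O (I(C, O) = (-10*C)*O - 3 = -10*C*O - 3 = -3 - 10*C*O)
-W(I(l(5), -12), -127) = -√(-116 + (-3 - 10*5*(-12))) = -√(-116 + (-3 + 600)) = -√(-116 + 597) = -√481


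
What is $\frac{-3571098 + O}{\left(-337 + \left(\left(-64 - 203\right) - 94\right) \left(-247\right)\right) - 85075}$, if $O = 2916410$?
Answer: $- \frac{654688}{3755} \approx -174.35$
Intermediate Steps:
$\frac{-3571098 + O}{\left(-337 + \left(\left(-64 - 203\right) - 94\right) \left(-247\right)\right) - 85075} = \frac{-3571098 + 2916410}{\left(-337 + \left(\left(-64 - 203\right) - 94\right) \left(-247\right)\right) - 85075} = - \frac{654688}{\left(-337 + \left(-267 - 94\right) \left(-247\right)\right) - 85075} = - \frac{654688}{\left(-337 - -89167\right) - 85075} = - \frac{654688}{\left(-337 + 89167\right) - 85075} = - \frac{654688}{88830 - 85075} = - \frac{654688}{3755}$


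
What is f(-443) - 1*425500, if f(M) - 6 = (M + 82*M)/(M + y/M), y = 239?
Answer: -83588176405/196488 ≈ -4.2541e+5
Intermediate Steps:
f(M) = 6 + 83*M/(M + 239/M) (f(M) = 6 + (M + 82*M)/(M + 239/M) = 6 + (83*M)/(M + 239/M) = 6 + 83*M/(M + 239/M))
f(-443) - 1*425500 = (1434 + 89*(-443)²)/(239 + (-443)²) - 1*425500 = (1434 + 89*196249)/(239 + 196249) - 425500 = (1434 + 17466161)/196488 - 425500 = (1/196488)*17467595 - 425500 = 17467595/196488 - 425500 = -83588176405/196488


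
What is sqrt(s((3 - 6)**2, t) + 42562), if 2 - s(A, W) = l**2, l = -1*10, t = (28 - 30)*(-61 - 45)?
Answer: 4*sqrt(2654) ≈ 206.07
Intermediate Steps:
t = 212 (t = -2*(-106) = 212)
l = -10
s(A, W) = -98 (s(A, W) = 2 - 1*(-10)**2 = 2 - 1*100 = 2 - 100 = -98)
sqrt(s((3 - 6)**2, t) + 42562) = sqrt(-98 + 42562) = sqrt(42464) = 4*sqrt(2654)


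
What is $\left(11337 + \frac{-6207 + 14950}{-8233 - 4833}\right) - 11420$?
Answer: $- \frac{1093221}{13066} \approx -83.669$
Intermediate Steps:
$\left(11337 + \frac{-6207 + 14950}{-8233 - 4833}\right) - 11420 = \left(11337 + \frac{8743}{-13066}\right) - 11420 = \left(11337 + 8743 \left(- \frac{1}{13066}\right)\right) - 11420 = \left(11337 - \frac{8743}{13066}\right) - 11420 = \frac{148120499}{13066} - 11420 = - \frac{1093221}{13066}$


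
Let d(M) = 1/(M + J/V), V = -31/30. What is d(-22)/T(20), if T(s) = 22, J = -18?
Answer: -31/3124 ≈ -0.0099232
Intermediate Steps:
V = -31/30 ≈ -1.0333
d(M) = 1/(540/31 + M) (d(M) = 1/(M - 18/(-31/30)) = 1/(M - 18*(-30/31)) = 1/(M + 540/31) = 1/(540/31 + M))
d(-22)/T(20) = (31/(540 + 31*(-22)))/22 = (31/(540 - 682))*(1/22) = (31/(-142))*(1/22) = (31*(-1/142))*(1/22) = -31/142*1/22 = -31/3124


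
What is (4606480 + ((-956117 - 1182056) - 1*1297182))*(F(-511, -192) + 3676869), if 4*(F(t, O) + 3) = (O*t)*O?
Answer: -1209198273750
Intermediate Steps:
F(t, O) = -3 + t*O**2/4 (F(t, O) = -3 + ((O*t)*O)/4 = -3 + (t*O**2)/4 = -3 + t*O**2/4)
(4606480 + ((-956117 - 1182056) - 1*1297182))*(F(-511, -192) + 3676869) = (4606480 + ((-956117 - 1182056) - 1*1297182))*((-3 + (1/4)*(-511)*(-192)**2) + 3676869) = (4606480 + (-2138173 - 1297182))*((-3 + (1/4)*(-511)*36864) + 3676869) = (4606480 - 3435355)*((-3 - 4709376) + 3676869) = 1171125*(-4709379 + 3676869) = 1171125*(-1032510) = -1209198273750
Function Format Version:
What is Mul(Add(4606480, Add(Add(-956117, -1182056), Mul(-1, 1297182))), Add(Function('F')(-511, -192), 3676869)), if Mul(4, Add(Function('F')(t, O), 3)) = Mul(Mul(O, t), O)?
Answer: -1209198273750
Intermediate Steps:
Function('F')(t, O) = Add(-3, Mul(Rational(1, 4), t, Pow(O, 2))) (Function('F')(t, O) = Add(-3, Mul(Rational(1, 4), Mul(Mul(O, t), O))) = Add(-3, Mul(Rational(1, 4), Mul(t, Pow(O, 2)))) = Add(-3, Mul(Rational(1, 4), t, Pow(O, 2))))
Mul(Add(4606480, Add(Add(-956117, -1182056), Mul(-1, 1297182))), Add(Function('F')(-511, -192), 3676869)) = Mul(Add(4606480, Add(Add(-956117, -1182056), Mul(-1, 1297182))), Add(Add(-3, Mul(Rational(1, 4), -511, Pow(-192, 2))), 3676869)) = Mul(Add(4606480, Add(-2138173, -1297182)), Add(Add(-3, Mul(Rational(1, 4), -511, 36864)), 3676869)) = Mul(Add(4606480, -3435355), Add(Add(-3, -4709376), 3676869)) = Mul(1171125, Add(-4709379, 3676869)) = Mul(1171125, -1032510) = -1209198273750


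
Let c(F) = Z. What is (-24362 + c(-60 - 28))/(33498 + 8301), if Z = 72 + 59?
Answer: -8077/13933 ≈ -0.57970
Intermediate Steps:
Z = 131
c(F) = 131
(-24362 + c(-60 - 28))/(33498 + 8301) = (-24362 + 131)/(33498 + 8301) = -24231/41799 = -24231*1/41799 = -8077/13933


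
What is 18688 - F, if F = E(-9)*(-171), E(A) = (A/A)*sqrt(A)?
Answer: 18688 + 513*I ≈ 18688.0 + 513.0*I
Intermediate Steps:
E(A) = sqrt(A) (E(A) = 1*sqrt(A) = sqrt(A))
F = -513*I (F = sqrt(-9)*(-171) = (3*I)*(-171) = -513*I ≈ -513.0*I)
18688 - F = 18688 - (-513)*I = 18688 + 513*I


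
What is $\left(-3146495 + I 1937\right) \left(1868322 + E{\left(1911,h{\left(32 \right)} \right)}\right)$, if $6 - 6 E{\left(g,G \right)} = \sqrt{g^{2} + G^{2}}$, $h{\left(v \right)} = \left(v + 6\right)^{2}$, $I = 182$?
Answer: $-5220021597403 + \frac{2793961 \sqrt{5737057}}{6} \approx -5.2189 \cdot 10^{12}$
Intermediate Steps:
$h{\left(v \right)} = \left(6 + v\right)^{2}$
$E{\left(g,G \right)} = 1 - \frac{\sqrt{G^{2} + g^{2}}}{6}$ ($E{\left(g,G \right)} = 1 - \frac{\sqrt{g^{2} + G^{2}}}{6} = 1 - \frac{\sqrt{G^{2} + g^{2}}}{6}$)
$\left(-3146495 + I 1937\right) \left(1868322 + E{\left(1911,h{\left(32 \right)} \right)}\right) = \left(-3146495 + 182 \cdot 1937\right) \left(1868322 + \left(1 - \frac{\sqrt{\left(\left(6 + 32\right)^{2}\right)^{2} + 1911^{2}}}{6}\right)\right) = \left(-3146495 + 352534\right) \left(1868322 + \left(1 - \frac{\sqrt{\left(38^{2}\right)^{2} + 3651921}}{6}\right)\right) = - 2793961 \left(1868322 + \left(1 - \frac{\sqrt{1444^{2} + 3651921}}{6}\right)\right) = - 2793961 \left(1868322 + \left(1 - \frac{\sqrt{2085136 + 3651921}}{6}\right)\right) = - 2793961 \left(1868322 + \left(1 - \frac{\sqrt{5737057}}{6}\right)\right) = - 2793961 \left(1868323 - \frac{\sqrt{5737057}}{6}\right) = -5220021597403 + \frac{2793961 \sqrt{5737057}}{6}$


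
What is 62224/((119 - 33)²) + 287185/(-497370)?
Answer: 1441216531/183927426 ≈ 7.8358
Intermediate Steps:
62224/((119 - 33)²) + 287185/(-497370) = 62224/(86²) + 287185*(-1/497370) = 62224/7396 - 57437/99474 = 62224*(1/7396) - 57437/99474 = 15556/1849 - 57437/99474 = 1441216531/183927426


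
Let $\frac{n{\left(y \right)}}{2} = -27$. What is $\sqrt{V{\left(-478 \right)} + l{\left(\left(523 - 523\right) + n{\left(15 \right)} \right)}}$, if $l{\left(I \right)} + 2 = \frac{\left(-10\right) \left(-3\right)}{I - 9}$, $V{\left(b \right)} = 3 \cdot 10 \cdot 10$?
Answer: $\frac{2 \sqrt{32802}}{21} \approx 17.249$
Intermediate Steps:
$n{\left(y \right)} = -54$ ($n{\left(y \right)} = 2 \left(-27\right) = -54$)
$V{\left(b \right)} = 300$ ($V{\left(b \right)} = 30 \cdot 10 = 300$)
$l{\left(I \right)} = -2 + \frac{30}{-9 + I}$ ($l{\left(I \right)} = -2 + \frac{\left(-10\right) \left(-3\right)}{I - 9} = -2 + \frac{30}{-9 + I}$)
$\sqrt{V{\left(-478 \right)} + l{\left(\left(523 - 523\right) + n{\left(15 \right)} \right)}} = \sqrt{300 + \frac{2 \left(24 - \left(\left(523 - 523\right) - 54\right)\right)}{-9 + \left(\left(523 - 523\right) - 54\right)}} = \sqrt{300 + \frac{2 \left(24 - \left(0 - 54\right)\right)}{-9 + \left(0 - 54\right)}} = \sqrt{300 + \frac{2 \left(24 - -54\right)}{-9 - 54}} = \sqrt{300 + \frac{2 \left(24 + 54\right)}{-63}} = \sqrt{300 + 2 \left(- \frac{1}{63}\right) 78} = \sqrt{300 - \frac{52}{21}} = \sqrt{\frac{6248}{21}} = \frac{2 \sqrt{32802}}{21}$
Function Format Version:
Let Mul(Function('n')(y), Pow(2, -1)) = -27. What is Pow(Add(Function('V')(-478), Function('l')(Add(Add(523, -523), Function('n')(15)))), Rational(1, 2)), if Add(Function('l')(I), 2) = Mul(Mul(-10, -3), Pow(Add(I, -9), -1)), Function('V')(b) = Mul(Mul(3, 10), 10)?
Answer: Mul(Rational(2, 21), Pow(32802, Rational(1, 2))) ≈ 17.249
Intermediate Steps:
Function('n')(y) = -54 (Function('n')(y) = Mul(2, -27) = -54)
Function('V')(b) = 300 (Function('V')(b) = Mul(30, 10) = 300)
Function('l')(I) = Add(-2, Mul(30, Pow(Add(-9, I), -1))) (Function('l')(I) = Add(-2, Mul(Mul(-10, -3), Pow(Add(I, -9), -1))) = Add(-2, Mul(30, Pow(Add(-9, I), -1))))
Pow(Add(Function('V')(-478), Function('l')(Add(Add(523, -523), Function('n')(15)))), Rational(1, 2)) = Pow(Add(300, Mul(2, Pow(Add(-9, Add(Add(523, -523), -54)), -1), Add(24, Mul(-1, Add(Add(523, -523), -54))))), Rational(1, 2)) = Pow(Add(300, Mul(2, Pow(Add(-9, Add(0, -54)), -1), Add(24, Mul(-1, Add(0, -54))))), Rational(1, 2)) = Pow(Add(300, Mul(2, Pow(Add(-9, -54), -1), Add(24, Mul(-1, -54)))), Rational(1, 2)) = Pow(Add(300, Mul(2, Pow(-63, -1), Add(24, 54))), Rational(1, 2)) = Pow(Add(300, Mul(2, Rational(-1, 63), 78)), Rational(1, 2)) = Pow(Add(300, Rational(-52, 21)), Rational(1, 2)) = Pow(Rational(6248, 21), Rational(1, 2)) = Mul(Rational(2, 21), Pow(32802, Rational(1, 2)))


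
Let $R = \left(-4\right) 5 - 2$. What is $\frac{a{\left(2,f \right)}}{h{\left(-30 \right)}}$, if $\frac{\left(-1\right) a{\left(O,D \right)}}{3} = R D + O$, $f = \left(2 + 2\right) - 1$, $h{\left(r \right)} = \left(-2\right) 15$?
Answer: $- \frac{32}{5} \approx -6.4$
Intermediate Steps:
$R = -22$ ($R = -20 - 2 = -22$)
$h{\left(r \right)} = -30$
$f = 3$ ($f = 4 - 1 = 3$)
$a{\left(O,D \right)} = - 3 O + 66 D$ ($a{\left(O,D \right)} = - 3 \left(- 22 D + O\right) = - 3 \left(O - 22 D\right) = - 3 O + 66 D$)
$\frac{a{\left(2,f \right)}}{h{\left(-30 \right)}} = \frac{\left(-3\right) 2 + 66 \cdot 3}{-30} = - \frac{-6 + 198}{30} = \left(- \frac{1}{30}\right) 192 = - \frac{32}{5}$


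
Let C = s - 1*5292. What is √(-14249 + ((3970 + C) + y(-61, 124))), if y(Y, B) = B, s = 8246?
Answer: I*√7201 ≈ 84.859*I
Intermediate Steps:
C = 2954 (C = 8246 - 1*5292 = 8246 - 5292 = 2954)
√(-14249 + ((3970 + C) + y(-61, 124))) = √(-14249 + ((3970 + 2954) + 124)) = √(-14249 + (6924 + 124)) = √(-14249 + 7048) = √(-7201) = I*√7201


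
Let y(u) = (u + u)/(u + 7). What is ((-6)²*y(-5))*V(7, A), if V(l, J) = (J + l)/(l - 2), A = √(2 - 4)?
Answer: -252 - 36*I*√2 ≈ -252.0 - 50.912*I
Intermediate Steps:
A = I*√2 (A = √(-2) = I*√2 ≈ 1.4142*I)
y(u) = 2*u/(7 + u) (y(u) = (2*u)/(7 + u) = 2*u/(7 + u))
V(l, J) = (J + l)/(-2 + l)
((-6)²*y(-5))*V(7, A) = ((-6)²*(2*(-5)/(7 - 5)))*((I*√2 + 7)/(-2 + 7)) = (36*(2*(-5)/2))*((7 + I*√2)/5) = (36*(2*(-5)*(½)))*((7 + I*√2)/5) = (36*(-5))*(7/5 + I*√2/5) = -180*(7/5 + I*√2/5) = -252 - 36*I*√2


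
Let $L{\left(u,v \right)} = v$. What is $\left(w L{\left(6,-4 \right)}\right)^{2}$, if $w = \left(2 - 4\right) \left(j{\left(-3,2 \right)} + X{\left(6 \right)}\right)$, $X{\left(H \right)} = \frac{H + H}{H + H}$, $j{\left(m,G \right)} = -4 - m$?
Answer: $0$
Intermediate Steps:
$X{\left(H \right)} = 1$ ($X{\left(H \right)} = \frac{2 H}{2 H} = 2 H \frac{1}{2 H} = 1$)
$w = 0$ ($w = \left(2 - 4\right) \left(\left(-4 - -3\right) + 1\right) = - 2 \left(\left(-4 + 3\right) + 1\right) = - 2 \left(-1 + 1\right) = \left(-2\right) 0 = 0$)
$\left(w L{\left(6,-4 \right)}\right)^{2} = \left(0 \left(-4\right)\right)^{2} = 0^{2} = 0$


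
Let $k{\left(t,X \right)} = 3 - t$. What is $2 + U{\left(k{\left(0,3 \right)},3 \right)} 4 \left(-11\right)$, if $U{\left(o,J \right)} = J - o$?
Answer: $2$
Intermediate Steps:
$2 + U{\left(k{\left(0,3 \right)},3 \right)} 4 \left(-11\right) = 2 + \left(3 - \left(3 - 0\right)\right) 4 \left(-11\right) = 2 + \left(3 - \left(3 + 0\right)\right) \left(-44\right) = 2 + \left(3 - 3\right) \left(-44\right) = 2 + 0 \left(-44\right) = 2 + 0 = 2$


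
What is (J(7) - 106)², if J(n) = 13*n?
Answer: 225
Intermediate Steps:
(J(7) - 106)² = (13*7 - 106)² = (91 - 106)² = (-15)² = 225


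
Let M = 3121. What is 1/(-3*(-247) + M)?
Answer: 1/3862 ≈ 0.00025893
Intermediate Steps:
1/(-3*(-247) + M) = 1/(-3*(-247) + 3121) = 1/(741 + 3121) = 1/3862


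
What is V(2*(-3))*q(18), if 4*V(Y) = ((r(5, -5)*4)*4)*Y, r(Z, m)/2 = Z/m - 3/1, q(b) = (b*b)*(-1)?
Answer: -62208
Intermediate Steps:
q(b) = -b² (q(b) = b²*(-1) = -b²)
r(Z, m) = -6 + 2*Z/m (r(Z, m) = 2*(Z/m - 3/1) = 2*(Z/m - 3*1) = 2*(Z/m - 3) = 2*(-3 + Z/m) = -6 + 2*Z/m)
V(Y) = -32*Y (V(Y) = ((((-6 + 2*5/(-5))*4)*4)*Y)/4 = ((((-6 + 2*5*(-⅕))*4)*4)*Y)/4 = ((((-6 - 2)*4)*4)*Y)/4 = ((-8*4*4)*Y)/4 = ((-32*4)*Y)/4 = (-128*Y)/4 = -32*Y)
V(2*(-3))*q(18) = (-64*(-3))*(-1*18²) = (-32*(-6))*(-1*324) = 192*(-324) = -62208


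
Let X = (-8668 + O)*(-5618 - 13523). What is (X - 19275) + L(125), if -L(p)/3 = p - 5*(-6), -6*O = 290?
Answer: 500458789/3 ≈ 1.6682e+8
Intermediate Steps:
O = -145/3 (O = -⅙*290 = -145/3 ≈ -48.333)
L(p) = -90 - 3*p (L(p) = -3*(p - 5*(-6)) = -3*(p + 30) = -3*(30 + p) = -90 - 3*p)
X = 500518009/3 (X = (-8668 - 145/3)*(-5618 - 13523) = -26149/3*(-19141) = 500518009/3 ≈ 1.6684e+8)
(X - 19275) + L(125) = (500518009/3 - 19275) + (-90 - 3*125) = 500460184/3 + (-90 - 375) = 500460184/3 - 465 = 500458789/3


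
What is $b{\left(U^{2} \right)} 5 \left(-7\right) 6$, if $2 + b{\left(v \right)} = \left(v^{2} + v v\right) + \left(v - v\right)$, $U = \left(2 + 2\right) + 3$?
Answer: $-1008000$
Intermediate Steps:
$U = 7$ ($U = 4 + 3 = 7$)
$b{\left(v \right)} = -2 + 2 v^{2}$ ($b{\left(v \right)} = -2 + \left(\left(v^{2} + v v\right) + \left(v - v\right)\right) = -2 + \left(\left(v^{2} + v^{2}\right) + 0\right) = -2 + \left(2 v^{2} + 0\right) = -2 + 2 v^{2}$)
$b{\left(U^{2} \right)} 5 \left(-7\right) 6 = \left(-2 + 2 \left(7^{2}\right)^{2}\right) 5 \left(-7\right) 6 = \left(-2 + 2 \cdot 49^{2}\right) \left(\left(-35\right) 6\right) = \left(-2 + 2 \cdot 2401\right) \left(-210\right) = \left(-2 + 4802\right) \left(-210\right) = 4800 \left(-210\right) = -1008000$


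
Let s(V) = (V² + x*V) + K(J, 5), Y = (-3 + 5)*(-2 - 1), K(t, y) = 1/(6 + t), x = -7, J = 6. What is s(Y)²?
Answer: 877969/144 ≈ 6097.0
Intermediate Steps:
Y = -6 (Y = 2*(-3) = -6)
s(V) = 1/12 + V² - 7*V (s(V) = (V² - 7*V) + 1/(6 + 6) = (V² - 7*V) + 1/12 = 1/12 + V² - 7*V)
s(Y)² = (1/12 + (-6)² - 7*(-6))² = (1/12 + 36 + 42)² = (937/12)² = 877969/144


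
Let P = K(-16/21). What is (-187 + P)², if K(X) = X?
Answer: 15547249/441 ≈ 35255.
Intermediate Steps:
P = -16/21 ≈ -0.76190
(-187 + P)² = (-187 - 16/21)² = (-3943/21)² = 15547249/441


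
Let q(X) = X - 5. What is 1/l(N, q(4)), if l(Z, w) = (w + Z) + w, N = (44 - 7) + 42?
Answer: 1/77 ≈ 0.012987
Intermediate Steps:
q(X) = -5 + X
N = 79 (N = 37 + 42 = 79)
l(Z, w) = Z + 2*w (l(Z, w) = (Z + w) + w = Z + 2*w)
1/l(N, q(4)) = 1/(79 + 2*(-5 + 4)) = 1/(79 + 2*(-1)) = 1/(79 - 2) = 1/77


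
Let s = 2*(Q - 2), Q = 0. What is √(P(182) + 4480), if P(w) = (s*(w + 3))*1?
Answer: 2*√935 ≈ 61.156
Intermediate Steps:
s = -4 (s = 2*(0 - 2) = 2*(-2) = -4)
P(w) = -12 - 4*w (P(w) = -4*(w + 3)*1 = -4*(3 + w)*1 = (-12 - 4*w)*1 = -12 - 4*w)
√(P(182) + 4480) = √((-12 - 4*182) + 4480) = √((-12 - 728) + 4480) = √(-740 + 4480) = √3740 = 2*√935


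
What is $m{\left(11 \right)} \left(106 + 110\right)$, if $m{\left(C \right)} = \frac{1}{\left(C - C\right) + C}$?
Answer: $\frac{216}{11} \approx 19.636$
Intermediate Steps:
$m{\left(C \right)} = \frac{1}{C}$ ($m{\left(C \right)} = \frac{1}{0 + C} = \frac{1}{C}$)
$m{\left(11 \right)} \left(106 + 110\right) = \frac{106 + 110}{11} = \frac{1}{11} \cdot 216 = \frac{216}{11}$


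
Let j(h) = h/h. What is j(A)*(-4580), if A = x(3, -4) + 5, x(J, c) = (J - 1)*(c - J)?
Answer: -4580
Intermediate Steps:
x(J, c) = (-1 + J)*(c - J)
A = -9 (A = (3 - 1*(-4) - 1*3² + 3*(-4)) + 5 = (3 + 4 - 1*9 - 12) + 5 = (3 + 4 - 9 - 12) + 5 = -14 + 5 = -9)
j(h) = 1
j(A)*(-4580) = 1*(-4580) = -4580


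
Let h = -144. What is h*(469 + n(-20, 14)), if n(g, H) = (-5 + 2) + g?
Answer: -64224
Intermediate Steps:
n(g, H) = -3 + g
h*(469 + n(-20, 14)) = -144*(469 + (-3 - 20)) = -144*(469 - 23) = -144*446 = -64224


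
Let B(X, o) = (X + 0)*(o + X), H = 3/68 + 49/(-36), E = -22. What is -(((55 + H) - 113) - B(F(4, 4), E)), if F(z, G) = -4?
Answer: 49975/306 ≈ 163.32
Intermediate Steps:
H = -403/306 (H = 3*(1/68) + 49*(-1/36) = 3/68 - 49/36 = -403/306 ≈ -1.3170)
B(X, o) = X*(X + o)
-(((55 + H) - 113) - B(F(4, 4), E)) = -(((55 - 403/306) - 113) - (-4)*(-4 - 22)) = -((16427/306 - 113) - (-4)*(-26)) = -(-18151/306 - 1*104) = -(-18151/306 - 104) = -1*(-49975/306) = 49975/306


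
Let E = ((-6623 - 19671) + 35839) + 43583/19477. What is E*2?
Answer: 371903096/19477 ≈ 19094.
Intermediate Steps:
E = 185951548/19477 (E = (-26294 + 35839) + 43583*(1/19477) = 9545 + 43583/19477 = 185951548/19477 ≈ 9547.2)
E*2 = (185951548/19477)*2 = 371903096/19477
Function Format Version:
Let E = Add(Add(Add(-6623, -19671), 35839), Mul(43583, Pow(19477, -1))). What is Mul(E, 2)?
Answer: Rational(371903096, 19477) ≈ 19094.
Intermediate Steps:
E = Rational(185951548, 19477) (E = Add(Add(-26294, 35839), Mul(43583, Rational(1, 19477))) = Add(9545, Rational(43583, 19477)) = Rational(185951548, 19477) ≈ 9547.2)
Mul(E, 2) = Mul(Rational(185951548, 19477), 2) = Rational(371903096, 19477)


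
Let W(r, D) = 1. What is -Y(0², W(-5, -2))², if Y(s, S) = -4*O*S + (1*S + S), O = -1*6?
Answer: -676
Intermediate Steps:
O = -6
Y(s, S) = 26*S (Y(s, S) = -(-24)*S + (1*S + S) = 24*S + (S + S) = 24*S + 2*S = 26*S)
-Y(0², W(-5, -2))² = -(26*1)² = -1*26² = -1*676 = -676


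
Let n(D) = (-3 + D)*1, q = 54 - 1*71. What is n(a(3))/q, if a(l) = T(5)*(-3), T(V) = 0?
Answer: 3/17 ≈ 0.17647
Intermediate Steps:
q = -17 (q = 54 - 71 = -17)
a(l) = 0 (a(l) = 0*(-3) = 0)
n(D) = -3 + D
n(a(3))/q = (-3 + 0)/(-17) = -1/17*(-3) = 3/17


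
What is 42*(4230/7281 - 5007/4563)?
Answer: -8894914/410163 ≈ -21.686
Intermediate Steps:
42*(4230/7281 - 5007/4563) = 42*(4230*(1/7281) - 5007*1/4563) = 42*(470/809 - 1669/1521) = 42*(-635351/1230489) = -8894914/410163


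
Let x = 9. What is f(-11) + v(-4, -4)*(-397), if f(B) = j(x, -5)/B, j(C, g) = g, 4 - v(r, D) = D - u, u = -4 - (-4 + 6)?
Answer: -8729/11 ≈ -793.54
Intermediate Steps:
u = -6 (u = -4 - 1*2 = -4 - 2 = -6)
v(r, D) = -2 - D (v(r, D) = 4 - (D - 1*(-6)) = 4 - (D + 6) = 4 - (6 + D) = 4 + (-6 - D) = -2 - D)
f(B) = -5/B
f(-11) + v(-4, -4)*(-397) = -5/(-11) + (-2 - 1*(-4))*(-397) = -5*(-1/11) + (-2 + 4)*(-397) = 5/11 + 2*(-397) = 5/11 - 794 = -8729/11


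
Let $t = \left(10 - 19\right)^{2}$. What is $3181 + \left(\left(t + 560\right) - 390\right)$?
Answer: $3432$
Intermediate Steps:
$t = 81$ ($t = \left(-9\right)^{2} = 81$)
$3181 + \left(\left(t + 560\right) - 390\right) = 3181 + \left(\left(81 + 560\right) - 390\right) = 3181 + \left(641 - 390\right) = 3181 + 251 = 3432$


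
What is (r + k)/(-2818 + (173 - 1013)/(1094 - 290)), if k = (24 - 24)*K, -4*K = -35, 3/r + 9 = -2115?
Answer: 67/133724208 ≈ 5.0103e-7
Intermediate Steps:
r = -1/708 (r = 3/(-9 - 2115) = 3/(-2124) = 3*(-1/2124) = -1/708 ≈ -0.0014124)
K = 35/4 (K = -¼*(-35) = 35/4 ≈ 8.7500)
k = 0 (k = (24 - 24)*(35/4) = 0*(35/4) = 0)
(r + k)/(-2818 + (173 - 1013)/(1094 - 290)) = (-1/708 + 0)/(-2818 + (173 - 1013)/(1094 - 290)) = -1/(708*(-2818 - 840/804)) = -1/(708*(-2818 - 840*1/804)) = -1/(708*(-2818 - 70/67)) = -1/(708*(-188876/67)) = -1/708*(-67/188876) = 67/133724208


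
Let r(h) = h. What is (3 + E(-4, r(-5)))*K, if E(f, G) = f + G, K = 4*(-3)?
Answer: 72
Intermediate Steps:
K = -12
E(f, G) = G + f
(3 + E(-4, r(-5)))*K = (3 + (-5 - 4))*(-12) = (3 - 9)*(-12) = -6*(-12) = 72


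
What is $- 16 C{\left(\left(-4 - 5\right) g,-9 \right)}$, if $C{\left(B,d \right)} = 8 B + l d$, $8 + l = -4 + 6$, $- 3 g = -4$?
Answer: $672$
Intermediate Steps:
$g = \frac{4}{3}$ ($g = \left(- \frac{1}{3}\right) \left(-4\right) = \frac{4}{3} \approx 1.3333$)
$l = -6$ ($l = -8 + \left(-4 + 6\right) = -8 + 2 = -6$)
$C{\left(B,d \right)} = - 6 d + 8 B$ ($C{\left(B,d \right)} = 8 B - 6 d = - 6 d + 8 B$)
$- 16 C{\left(\left(-4 - 5\right) g,-9 \right)} = - 16 \left(\left(-6\right) \left(-9\right) + 8 \left(-4 - 5\right) \frac{4}{3}\right) = - 16 \left(54 + 8 \left(\left(-9\right) \frac{4}{3}\right)\right) = - 16 \left(54 + 8 \left(-12\right)\right) = - 16 \left(54 - 96\right) = \left(-16\right) \left(-42\right) = 672$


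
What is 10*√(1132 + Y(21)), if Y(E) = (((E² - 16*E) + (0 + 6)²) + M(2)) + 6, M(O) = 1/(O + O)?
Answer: 5*√5117 ≈ 357.67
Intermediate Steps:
M(O) = 1/(2*O)
Y(E) = 169/4 + E² - 16*E (Y(E) = (((E² - 16*E) + (0 + 6)²) + (½)/2) + 6 = (((E² - 16*E) + 6²) + (½)*(½)) + 6 = (((E² - 16*E) + 36) + ¼) + 6 = ((36 + E² - 16*E) + ¼) + 6 = (145/4 + E² - 16*E) + 6 = 169/4 + E² - 16*E)
10*√(1132 + Y(21)) = 10*√(1132 + (169/4 + 21² - 16*21)) = 10*√(1132 + (169/4 + 441 - 336)) = 10*√(1132 + 589/4) = 10*√(5117/4) = 10*(√5117/2) = 5*√5117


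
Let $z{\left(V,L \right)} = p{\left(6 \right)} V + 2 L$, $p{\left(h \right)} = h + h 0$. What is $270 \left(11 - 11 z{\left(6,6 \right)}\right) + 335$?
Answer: $-139255$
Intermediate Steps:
$p{\left(h \right)} = h$ ($p{\left(h \right)} = h + 0 = h$)
$z{\left(V,L \right)} = 2 L + 6 V$ ($z{\left(V,L \right)} = 6 V + 2 L = 2 L + 6 V$)
$270 \left(11 - 11 z{\left(6,6 \right)}\right) + 335 = 270 \left(11 - 11 \left(2 \cdot 6 + 6 \cdot 6\right)\right) + 335 = 270 \left(11 - 11 \left(12 + 36\right)\right) + 335 = 270 \left(11 - 528\right) + 335 = 270 \left(-517\right) + 335 = -139590 + 335 = -139255$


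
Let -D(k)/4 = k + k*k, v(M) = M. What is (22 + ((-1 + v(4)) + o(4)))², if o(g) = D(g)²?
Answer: 41280625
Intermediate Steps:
D(k) = -4*k - 4*k² (D(k) = -4*(k + k*k) = -4*(k + k²) = -4*k - 4*k²)
o(g) = 16*g²*(1 + g)² (o(g) = (-4*g*(1 + g))² = 16*g²*(1 + g)²)
(22 + ((-1 + v(4)) + o(4)))² = (22 + ((-1 + 4) + 16*4²*(1 + 4)²))² = (22 + (3 + 16*16*5²))² = (22 + (3 + 16*16*25))² = (22 + (3 + 6400))² = (22 + 6403)² = 6425² = 41280625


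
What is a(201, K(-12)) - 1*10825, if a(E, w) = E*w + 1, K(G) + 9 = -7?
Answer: -14040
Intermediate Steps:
K(G) = -16 (K(G) = -9 - 7 = -16)
a(E, w) = 1 + E*w
a(201, K(-12)) - 1*10825 = (1 + 201*(-16)) - 1*10825 = (1 - 3216) - 10825 = -3215 - 10825 = -14040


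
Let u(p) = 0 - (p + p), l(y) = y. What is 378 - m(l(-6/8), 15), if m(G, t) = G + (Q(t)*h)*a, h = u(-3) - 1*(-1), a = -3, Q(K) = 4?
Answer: 1851/4 ≈ 462.75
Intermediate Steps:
u(p) = -2*p (u(p) = 0 - 2*p = -2*p)
h = 7 (h = -2*(-3) - 1*(-1) = 6 + 1 = 7)
m(G, t) = -84 + G (m(G, t) = G + (4*7)*(-3) = G + 28*(-3) = G - 84 = -84 + G)
378 - m(l(-6/8), 15) = 378 - (-84 - 6/8) = 378 - (-84 - 6*1/8) = 378 - (-84 - 3/4) = 378 - 1*(-339/4) = 378 + 339/4 = 1851/4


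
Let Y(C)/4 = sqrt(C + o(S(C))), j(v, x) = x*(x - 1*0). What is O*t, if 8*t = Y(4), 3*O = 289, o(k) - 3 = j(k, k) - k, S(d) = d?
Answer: 289*sqrt(19)/6 ≈ 209.95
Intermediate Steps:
j(v, x) = x**2 (j(v, x) = x*(x + 0) = x*x = x**2)
o(k) = 3 + k**2 - k (o(k) = 3 + (k**2 - k) = 3 + k**2 - k)
O = 289/3 (O = (1/3)*289 = 289/3 ≈ 96.333)
Y(C) = 4*sqrt(3 + C**2) (Y(C) = 4*sqrt(C + (3 + C**2 - C)) = 4*sqrt(3 + C**2))
t = sqrt(19)/2 (t = (4*sqrt(3 + 4**2))/8 = (4*sqrt(3 + 16))/8 = (4*sqrt(19))/8 = sqrt(19)/2 ≈ 2.1795)
O*t = 289*(sqrt(19)/2)/3 = 289*sqrt(19)/6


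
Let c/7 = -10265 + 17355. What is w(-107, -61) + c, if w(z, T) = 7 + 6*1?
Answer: 49643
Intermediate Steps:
w(z, T) = 13 (w(z, T) = 7 + 6 = 13)
c = 49630 (c = 7*(-10265 + 17355) = 7*7090 = 49630)
w(-107, -61) + c = 13 + 49630 = 49643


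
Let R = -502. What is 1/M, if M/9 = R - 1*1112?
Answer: -1/14526 ≈ -6.8842e-5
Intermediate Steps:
M = -14526 (M = 9*(-502 - 1*1112) = 9*(-502 - 1112) = 9*(-1614) = -14526)
1/M = 1/(-14526) = -1/14526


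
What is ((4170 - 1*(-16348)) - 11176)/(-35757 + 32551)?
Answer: -4671/1603 ≈ -2.9139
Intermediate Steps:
((4170 - 1*(-16348)) - 11176)/(-35757 + 32551) = ((4170 + 16348) - 11176)/(-3206) = (20518 - 11176)*(-1/3206) = 9342*(-1/3206) = -4671/1603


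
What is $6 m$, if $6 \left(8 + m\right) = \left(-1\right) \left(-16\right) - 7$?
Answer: $-39$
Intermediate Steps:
$m = - \frac{13}{2}$ ($m = -8 + \frac{\left(-1\right) \left(-16\right) - 7}{6} = -8 + \frac{16 - 7}{6} = -8 + \frac{1}{6} \cdot 9 = -8 + \frac{3}{2} = - \frac{13}{2} \approx -6.5$)
$6 m = 6 \left(- \frac{13}{2}\right) = -39$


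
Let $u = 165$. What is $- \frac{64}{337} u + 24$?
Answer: $- \frac{2472}{337} \approx -7.3353$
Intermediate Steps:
$- \frac{64}{337} u + 24 = - \frac{64}{337} \cdot 165 + 24 = \left(-64\right) \frac{1}{337} \cdot 165 + 24 = \left(- \frac{64}{337}\right) 165 + 24 = - \frac{10560}{337} + 24 = - \frac{2472}{337}$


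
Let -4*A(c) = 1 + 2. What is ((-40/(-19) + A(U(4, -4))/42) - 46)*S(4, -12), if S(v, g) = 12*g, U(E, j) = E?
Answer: 841014/133 ≈ 6323.4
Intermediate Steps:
A(c) = -3/4 (A(c) = -(1 + 2)/4 = -1/4*3 = -3/4)
((-40/(-19) + A(U(4, -4))/42) - 46)*S(4, -12) = ((-40/(-19) - 3/4/42) - 46)*(12*(-12)) = ((-40*(-1/19) - 3/4*1/42) - 46)*(-144) = ((40/19 - 1/56) - 46)*(-144) = (2221/1064 - 46)*(-144) = -46723/1064*(-144) = 841014/133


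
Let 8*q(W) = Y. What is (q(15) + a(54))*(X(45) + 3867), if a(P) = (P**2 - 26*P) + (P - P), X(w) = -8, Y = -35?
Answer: 46543399/8 ≈ 5.8179e+6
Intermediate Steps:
q(W) = -35/8 (q(W) = (1/8)*(-35) = -35/8)
a(P) = P**2 - 26*P (a(P) = (P**2 - 26*P) + 0 = P**2 - 26*P)
(q(15) + a(54))*(X(45) + 3867) = (-35/8 + 54*(-26 + 54))*(-8 + 3867) = (-35/8 + 54*28)*3859 = (-35/8 + 1512)*3859 = (12061/8)*3859 = 46543399/8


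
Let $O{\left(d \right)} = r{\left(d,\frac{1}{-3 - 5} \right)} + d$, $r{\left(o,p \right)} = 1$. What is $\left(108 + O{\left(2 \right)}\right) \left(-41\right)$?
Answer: $-4551$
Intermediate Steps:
$O{\left(d \right)} = 1 + d$
$\left(108 + O{\left(2 \right)}\right) \left(-41\right) = \left(108 + \left(1 + 2\right)\right) \left(-41\right) = \left(108 + 3\right) \left(-41\right) = 111 \left(-41\right) = -4551$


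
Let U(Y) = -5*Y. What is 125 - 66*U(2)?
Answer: 785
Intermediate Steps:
125 - 66*U(2) = 125 - (-330)*2 = 125 - 66*(-10) = 125 + 660 = 785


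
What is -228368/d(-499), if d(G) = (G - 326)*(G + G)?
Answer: -114184/411675 ≈ -0.27736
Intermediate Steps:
d(G) = 2*G*(-326 + G) (d(G) = (-326 + G)*(2*G) = 2*G*(-326 + G))
-228368/d(-499) = -228368*(-1/(998*(-326 - 499))) = -228368/(2*(-499)*(-825)) = -228368/823350 = -228368*1/823350 = -114184/411675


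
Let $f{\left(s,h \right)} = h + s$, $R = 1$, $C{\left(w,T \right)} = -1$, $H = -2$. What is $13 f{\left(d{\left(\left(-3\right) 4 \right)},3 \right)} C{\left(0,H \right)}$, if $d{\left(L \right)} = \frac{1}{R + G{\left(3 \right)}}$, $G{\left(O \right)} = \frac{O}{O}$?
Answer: $- \frac{91}{2} \approx -45.5$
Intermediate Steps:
$G{\left(O \right)} = 1$
$d{\left(L \right)} = \frac{1}{2}$ ($d{\left(L \right)} = \frac{1}{1 + 1} = \frac{1}{2}$)
$13 f{\left(d{\left(\left(-3\right) 4 \right)},3 \right)} C{\left(0,H \right)} = 13 \left(3 + \frac{1}{2}\right) \left(-1\right) = 13 \cdot \frac{7}{2} \left(-1\right) = \frac{91}{2} \left(-1\right) = - \frac{91}{2}$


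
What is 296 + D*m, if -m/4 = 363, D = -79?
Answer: 115004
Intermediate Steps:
m = -1452 (m = -4*363 = -1452)
296 + D*m = 296 - 79*(-1452) = 296 + 114708 = 115004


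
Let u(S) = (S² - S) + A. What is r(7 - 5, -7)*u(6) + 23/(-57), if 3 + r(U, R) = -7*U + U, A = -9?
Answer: -17978/57 ≈ -315.40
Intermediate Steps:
r(U, R) = -3 - 6*U (r(U, R) = -3 + (-7*U + U) = -3 - 6*U)
u(S) = -9 + S² - S (u(S) = (S² - S) - 9 = -9 + S² - S)
r(7 - 5, -7)*u(6) + 23/(-57) = (-3 - 6*(7 - 5))*(-9 + 6² - 1*6) + 23/(-57) = (-3 - 6*2)*(-9 + 36 - 6) + 23*(-1/57) = (-3 - 12)*21 - 23/57 = -15*21 - 23/57 = -315 - 23/57 = -17978/57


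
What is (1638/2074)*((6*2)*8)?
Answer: 78624/1037 ≈ 75.819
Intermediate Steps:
(1638/2074)*((6*2)*8) = (1638*(1/2074))*(12*8) = (819/1037)*96 = 78624/1037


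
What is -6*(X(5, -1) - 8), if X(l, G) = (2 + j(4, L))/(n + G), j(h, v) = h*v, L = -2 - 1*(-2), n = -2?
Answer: 52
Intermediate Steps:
L = 0 (L = -2 + 2 = 0)
X(l, G) = 2/(-2 + G) (X(l, G) = (2 + 4*0)/(-2 + G) = (2 + 0)/(-2 + G) = 2/(-2 + G))
-6*(X(5, -1) - 8) = -6*(2/(-2 - 1) - 8) = -6*(2/(-3) - 8) = -6*(2*(-⅓) - 8) = -6*(-⅔ - 8) = -6*(-26/3) = 52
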